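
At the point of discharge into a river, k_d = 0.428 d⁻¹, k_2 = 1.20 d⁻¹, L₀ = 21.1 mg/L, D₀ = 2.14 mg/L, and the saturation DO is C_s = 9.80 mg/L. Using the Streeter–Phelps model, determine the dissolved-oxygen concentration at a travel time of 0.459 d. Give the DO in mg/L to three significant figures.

DO ≈ 5.70 mg/L

k_d L₀/(k_2−k_d) = 0.428×21.1/(1.20−0.428) = 9.031/0.7720 = 11.70 mg/L.
e^(−k_d t) = e^(−0.428×0.4590) = 0.8216; e^(−k_2 t) = e^(−1.20×0.4590) = 0.5765.
D = 11.70 × (0.8216 − 0.5765) + 2.14 × 0.5765 = 2.868 + 1.234 = 4.101 mg/L.
DO = C_s − D = 9.80 − 4.101 = 5.699 mg/L.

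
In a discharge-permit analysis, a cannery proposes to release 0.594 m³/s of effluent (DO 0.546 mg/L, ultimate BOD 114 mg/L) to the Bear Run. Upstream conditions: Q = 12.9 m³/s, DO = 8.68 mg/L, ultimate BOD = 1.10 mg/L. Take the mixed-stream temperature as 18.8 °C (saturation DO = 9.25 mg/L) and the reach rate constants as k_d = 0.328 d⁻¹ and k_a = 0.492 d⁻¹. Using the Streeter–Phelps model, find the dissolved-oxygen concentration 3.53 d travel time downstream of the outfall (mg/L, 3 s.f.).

Mixed DO = (12.9×8.68 + 0.594×0.546)/(12.9+0.594) = 112.3/13.49 = 8.322 mg/L.
Mixed L₀ = (12.9×1.10 + 0.594×114)/(13.49) = 81.91/13.49 = 6.070 mg/L.
Initial deficit D₀ = C_s − DO₀ = 9.25 − 8.322 = 0.9281 mg/L.
D(3.53) = [0.328×6.070/(0.492−0.328)](e^(−0.328×3.53) − e^(−0.492×3.53)) + 0.9281 e^(−0.492×3.53)
= 12.14 × (0.3142 − 0.1761) + 0.9281 × 0.1761 = 1.840 mg/L.
DO = 9.25 − 1.840 = 7.410 mg/L.

DO ≈ 7.41 mg/L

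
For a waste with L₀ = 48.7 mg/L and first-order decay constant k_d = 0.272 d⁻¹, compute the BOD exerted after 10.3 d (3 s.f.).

y_t = L₀(1 − e^(−k_d t)) = 48.7 × (1 − e^(−0.272×10.3))
= 48.7 × (1 − 0.06071) = 48.7 × 0.9393 = 45.74 mg/L.

y ≈ 45.7 mg/L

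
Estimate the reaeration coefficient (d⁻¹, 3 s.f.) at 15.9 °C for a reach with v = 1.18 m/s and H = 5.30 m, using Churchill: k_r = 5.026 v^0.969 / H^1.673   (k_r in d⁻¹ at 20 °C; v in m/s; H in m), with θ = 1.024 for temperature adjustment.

k_r(20) = 5.026 × 1.18^0.969 / 5.30^1.673 = 5.026 × 1.174 / 16.28 = 0.3624 d⁻¹.
k_r(15.9) = 0.3624 × 1.024^(15.9−20) = 0.3624 × 0.9073 = 0.3288 d⁻¹.

k_r ≈ 0.329 d⁻¹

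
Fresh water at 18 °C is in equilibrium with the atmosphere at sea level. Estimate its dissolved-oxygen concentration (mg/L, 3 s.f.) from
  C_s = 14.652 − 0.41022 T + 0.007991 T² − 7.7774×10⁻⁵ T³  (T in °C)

C_s ≈ 9.40 mg/L

C_s = 14.652 − 0.41022×18 + 0.007991×18² − 7.7774×10⁻⁵×18³ = 9.404 mg/L.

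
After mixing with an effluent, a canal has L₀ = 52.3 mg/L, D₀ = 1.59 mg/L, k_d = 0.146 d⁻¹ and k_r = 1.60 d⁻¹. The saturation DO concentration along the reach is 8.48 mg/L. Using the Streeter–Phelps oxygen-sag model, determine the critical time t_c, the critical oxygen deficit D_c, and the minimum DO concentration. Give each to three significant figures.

t_c ≈ 1.40 d; D_c ≈ 3.89 mg/L; min DO ≈ 4.59 mg/L

t_c = [1/(k_r−k_d)] ln[(k_r/k_d)(1 − D₀(k_r−k_d)/(k_d L₀))]
= [1/(1.60−0.146)] ln[(1.60/0.146)(1 − 1.59×1.454/(0.146×52.3))]
= (1/1.454) ln[10.96 × 0.6972] = 0.6878 × ln(7.641) = 0.6878 × 2.034 = 1.399 d.
D_c = (k_d/k_r) L₀ e^(−k_d t_c) = (0.146/1.60) × 52.3 × e^(−0.146×1.399) = 0.09125 × 52.3 × 0.8153 = 3.891 mg/L.
Minimum DO = C_s − D_c = 8.48 − 3.891 = 4.589 mg/L.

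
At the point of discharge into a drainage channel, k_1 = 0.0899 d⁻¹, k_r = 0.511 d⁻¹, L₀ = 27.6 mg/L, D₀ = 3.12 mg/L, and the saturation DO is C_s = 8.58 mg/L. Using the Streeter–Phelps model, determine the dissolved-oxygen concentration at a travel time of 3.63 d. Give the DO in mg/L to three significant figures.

k_1 L₀/(k_r−k_1) = 0.0899×27.6/(0.511−0.0899) = 2.481/0.4211 = 5.892 mg/L.
e^(−k_1 t) = e^(−0.0899×3.630) = 0.7216; e^(−k_r t) = e^(−0.511×3.630) = 0.1565.
D = 5.892 × (0.7216 − 0.1565) + 3.12 × 0.1565 = 3.330 + 0.4882 = 3.818 mg/L.
DO = C_s − D = 8.58 − 3.818 = 4.762 mg/L.

DO ≈ 4.76 mg/L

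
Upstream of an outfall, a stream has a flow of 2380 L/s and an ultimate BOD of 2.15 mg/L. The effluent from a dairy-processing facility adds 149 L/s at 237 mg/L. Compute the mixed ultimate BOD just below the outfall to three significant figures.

Flow-weighted mixing: C = (Q_r C_r + Q_w C_w)/(Q_r + Q_w)
= (2380×2.15 + 149×237)/(2380 + 149) = 40430/2529 = 15.99 mg/L.

16.0 mg/L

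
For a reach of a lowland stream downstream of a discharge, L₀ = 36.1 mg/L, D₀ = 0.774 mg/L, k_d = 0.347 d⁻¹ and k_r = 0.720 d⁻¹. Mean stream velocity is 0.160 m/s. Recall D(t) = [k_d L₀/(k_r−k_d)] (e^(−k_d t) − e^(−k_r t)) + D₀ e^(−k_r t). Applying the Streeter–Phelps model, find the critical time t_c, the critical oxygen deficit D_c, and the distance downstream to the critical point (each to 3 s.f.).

With k_r/k_d = 2.075 and 1 − D₀(k_r−k_d)/(k_d L₀) = 0.9770,
t_c = ln(2.075 × 0.9770) / (0.720 − 0.347) = ln(2.027) / 0.3730 = 0.7066/0.3730 = 1.894 d.
D_c = (k_d/k_r) L₀ e^(−k_d t_c) = (0.347/0.720) × 36.1 × e^(−0.347×1.894) = 0.4819 × 36.1 × 0.5182 = 9.016 mg/L.
x_c = v t_c = 0.160 m/s × 1.894 d × 86400 s/d = 26190 m ≈ 26.2 km.

t_c ≈ 1.89 d; D_c ≈ 9.02 mg/L; x_c ≈ 26.2 km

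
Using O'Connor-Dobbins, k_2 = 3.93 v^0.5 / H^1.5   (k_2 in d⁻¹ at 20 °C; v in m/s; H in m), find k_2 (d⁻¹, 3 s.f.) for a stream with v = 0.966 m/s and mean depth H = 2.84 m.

k_2 ≈ 0.807 d⁻¹

k_2 = 3.93 × 0.966^0.5 / 2.84^1.5 = 3.93 × 0.9829 / 4.786 = 0.8071 d⁻¹.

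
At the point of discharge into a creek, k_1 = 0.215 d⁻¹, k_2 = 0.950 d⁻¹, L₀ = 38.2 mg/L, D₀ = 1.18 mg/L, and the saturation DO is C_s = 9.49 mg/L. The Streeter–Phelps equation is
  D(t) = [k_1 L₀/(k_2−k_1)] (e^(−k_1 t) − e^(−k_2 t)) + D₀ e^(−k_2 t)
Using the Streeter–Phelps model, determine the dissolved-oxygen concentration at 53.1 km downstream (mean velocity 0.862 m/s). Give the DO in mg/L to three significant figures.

Travel time t = x/v = 53.1 km / (0.862 m/s) = 53100 m / 0.862 m/s = 61600 s = 0.7130 d.
k_1 L₀/(k_2−k_1) = 0.215×38.2/(0.950−0.215) = 8.213/0.7350 = 11.17 mg/L.
e^(−k_1 t) = e^(−0.215×0.7130) = 0.8579; e^(−k_2 t) = e^(−0.950×0.7130) = 0.5080.
D = 11.17 × (0.8579 − 0.5080) + 1.18 × 0.5080 = 3.910 + 0.5994 = 4.509 mg/L.
DO = C_s − D = 9.49 − 4.509 = 4.981 mg/L.

DO ≈ 4.98 mg/L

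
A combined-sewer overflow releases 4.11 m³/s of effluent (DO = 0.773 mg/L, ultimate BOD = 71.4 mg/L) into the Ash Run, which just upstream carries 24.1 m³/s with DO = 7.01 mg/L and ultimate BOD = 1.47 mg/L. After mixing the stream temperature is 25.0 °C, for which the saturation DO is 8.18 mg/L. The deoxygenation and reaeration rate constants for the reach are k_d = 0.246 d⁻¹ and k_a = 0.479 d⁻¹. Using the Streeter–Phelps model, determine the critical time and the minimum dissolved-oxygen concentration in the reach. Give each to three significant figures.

t_c ≈ 2.07 d; minimum DO ≈ 4.58 mg/L

Mixed DO = (24.1×7.01 + 4.11×0.773)/(24.1+4.11) = 172.1/28.21 = 6.101 mg/L.
Mixed L₀ = (24.1×1.47 + 4.11×71.4)/(28.21) = 328.9/28.21 = 11.66 mg/L.
Initial deficit D₀ = C_s − DO₀ = 8.18 − 6.101 = 2.079 mg/L.
t_c = (1/0.2330) ln[(0.479/0.246)(1 − 2.079×0.2330/(0.246×11.66))] = 4.292 × ln(1.618) = 2.066 d.
D_c = (0.246/0.479) × 11.66 × e^(−0.246×2.066) = 0.5136 × 11.66 × 0.6015 = 3.602 mg/L.
Minimum DO = 8.18 − 3.602 = 4.578 mg/L.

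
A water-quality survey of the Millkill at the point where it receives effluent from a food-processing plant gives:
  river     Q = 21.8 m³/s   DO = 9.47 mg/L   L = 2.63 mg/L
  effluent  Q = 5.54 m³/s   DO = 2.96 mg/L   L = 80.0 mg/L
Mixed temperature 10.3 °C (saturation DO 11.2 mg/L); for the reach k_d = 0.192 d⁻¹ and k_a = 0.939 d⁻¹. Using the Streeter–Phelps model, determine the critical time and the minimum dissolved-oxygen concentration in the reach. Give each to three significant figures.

Mixed DO = (21.8×9.47 + 5.54×2.96)/(21.8+5.54) = 222.8/27.34 = 8.151 mg/L.
Mixed L₀ = (21.8×2.63 + 5.54×80.0)/(27.34) = 500.5/27.34 = 18.31 mg/L.
Initial deficit D₀ = C_s − DO₀ = 11.2 − 8.151 = 3.049 mg/L.
t_c = (1/0.7470) ln[(0.939/0.192)(1 − 3.049×0.7470/(0.192×18.31))] = 1.339 × ln(1.722) = 0.7272 d.
D_c = (0.192/0.939) × 18.31 × e^(−0.192×0.7272) = 0.2045 × 18.31 × 0.8697 = 3.256 mg/L.
Minimum DO = 11.2 − 3.256 = 7.944 mg/L.

t_c ≈ 0.727 d; minimum DO ≈ 7.94 mg/L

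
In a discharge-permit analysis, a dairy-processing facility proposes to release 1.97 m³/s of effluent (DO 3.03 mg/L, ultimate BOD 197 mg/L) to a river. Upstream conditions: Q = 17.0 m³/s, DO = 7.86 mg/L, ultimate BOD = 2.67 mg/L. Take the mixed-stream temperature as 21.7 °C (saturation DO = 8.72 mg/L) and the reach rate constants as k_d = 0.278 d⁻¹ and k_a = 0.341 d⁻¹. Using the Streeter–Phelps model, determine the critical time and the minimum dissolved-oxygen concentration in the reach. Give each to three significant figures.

Mixed DO = (17.0×7.86 + 1.97×3.03)/(17.0+1.97) = 139.6/18.97 = 7.358 mg/L.
Mixed L₀ = (17.0×2.67 + 1.97×197)/(18.97) = 433.5/18.97 = 22.85 mg/L.
Initial deficit D₀ = C_s − DO₀ = 8.72 − 7.358 = 1.362 mg/L.
t_c = (1/0.06300) ln[(0.341/0.278)(1 − 1.362×0.06300/(0.278×22.85))] = 15.87 × ln(1.210) = 3.026 d.
D_c = (0.278/0.341) × 22.85 × e^(−0.278×3.026) = 0.8152 × 22.85 × 0.4311 = 8.032 mg/L.
Minimum DO = 8.72 − 8.032 = 0.6885 mg/L.

t_c ≈ 3.03 d; minimum DO ≈ 0.688 mg/L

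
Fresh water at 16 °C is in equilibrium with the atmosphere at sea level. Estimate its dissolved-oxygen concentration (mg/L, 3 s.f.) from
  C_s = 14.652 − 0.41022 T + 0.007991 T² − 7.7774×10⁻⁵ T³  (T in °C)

C_s = 14.652 − 0.41022×16 + 0.007991×16² − 7.7774×10⁻⁵×16³ = 9.816 mg/L.

C_s ≈ 9.82 mg/L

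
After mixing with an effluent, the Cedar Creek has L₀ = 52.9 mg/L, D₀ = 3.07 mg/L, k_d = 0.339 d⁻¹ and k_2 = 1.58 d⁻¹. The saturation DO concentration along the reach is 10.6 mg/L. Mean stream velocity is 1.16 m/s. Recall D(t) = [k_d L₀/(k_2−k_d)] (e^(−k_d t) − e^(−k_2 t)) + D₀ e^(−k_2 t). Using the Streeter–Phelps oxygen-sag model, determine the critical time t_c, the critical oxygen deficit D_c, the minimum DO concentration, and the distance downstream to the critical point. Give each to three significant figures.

t_c = [1/(k_2−k_d)] ln[(k_2/k_d)(1 − D₀(k_2−k_d)/(k_d L₀))]
= [1/(1.58−0.339)] ln[(1.58/0.339)(1 − 3.07×1.241/(0.339×52.9))]
= (1/1.241) ln[4.661 × 0.7876] = 0.8058 × ln(3.671) = 0.8058 × 1.300 = 1.048 d.
D_c = (k_d/k_2) L₀ e^(−k_d t_c) = (0.339/1.58) × 52.9 × e^(−0.339×1.048) = 0.2146 × 52.9 × 0.7010 = 7.957 mg/L.
Minimum DO = C_s − D_c = 10.6 − 7.957 = 2.643 mg/L.
x_c = v t_c = 1.16 m/s × 1.048 d × 86400 s/d = 105000 m ≈ 105 km.

t_c ≈ 1.05 d; D_c ≈ 7.96 mg/L; min DO ≈ 2.64 mg/L; x_c ≈ 105 km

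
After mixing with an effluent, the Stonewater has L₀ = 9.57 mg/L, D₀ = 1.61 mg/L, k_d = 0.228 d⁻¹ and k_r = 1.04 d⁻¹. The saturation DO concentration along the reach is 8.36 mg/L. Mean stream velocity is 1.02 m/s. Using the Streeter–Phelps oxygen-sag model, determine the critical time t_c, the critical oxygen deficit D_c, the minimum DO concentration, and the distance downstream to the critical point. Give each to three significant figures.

t_c ≈ 0.743 d; D_c ≈ 1.77 mg/L; min DO ≈ 6.59 mg/L; x_c ≈ 65.5 km

t_c = [1/(k_r−k_d)] ln[(k_r/k_d)(1 − D₀(k_r−k_d)/(k_d L₀))]
= [1/(1.04−0.228)] ln[(1.04/0.228)(1 − 1.61×0.8120/(0.228×9.57))]
= (1/0.8120) ln[4.561 × 0.4009] = 1.232 × ln(1.828) = 1.232 × 0.6035 = 0.7432 d.
D_c = (k_d/k_r) L₀ e^(−k_d t_c) = (0.228/1.04) × 9.57 × e^(−0.228×0.7432) = 0.2192 × 9.57 × 0.8441 = 1.771 mg/L.
Minimum DO = C_s − D_c = 8.36 − 1.771 = 6.589 mg/L.
x_c = v t_c = 1.02 m/s × 0.7432 d × 86400 s/d = 65500 m ≈ 65.5 km.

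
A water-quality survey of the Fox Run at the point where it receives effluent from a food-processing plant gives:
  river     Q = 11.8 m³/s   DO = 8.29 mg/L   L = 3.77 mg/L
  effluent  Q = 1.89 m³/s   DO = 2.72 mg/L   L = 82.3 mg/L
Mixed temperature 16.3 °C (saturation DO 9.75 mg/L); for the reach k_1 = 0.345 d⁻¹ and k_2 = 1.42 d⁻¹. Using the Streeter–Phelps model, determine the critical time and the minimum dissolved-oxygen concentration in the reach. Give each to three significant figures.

Mixed DO = (11.8×8.29 + 1.89×2.72)/(11.8+1.89) = 103.0/13.69 = 7.521 mg/L.
Mixed L₀ = (11.8×3.77 + 1.89×82.3)/(13.69) = 200.0/13.69 = 14.61 mg/L.
Initial deficit D₀ = C_s − DO₀ = 9.75 − 7.521 = 2.229 mg/L.
t_c = (1/1.075) ln[(1.42/0.345)(1 − 2.229×1.075/(0.345×14.61))] = 0.9302 × ln(2.160) = 0.7162 d.
D_c = (0.345/1.42) × 14.61 × e^(−0.345×0.7162) = 0.2430 × 14.61 × 0.7811 = 2.773 mg/L.
Minimum DO = 9.75 − 2.773 = 6.977 mg/L.

t_c ≈ 0.716 d; minimum DO ≈ 6.98 mg/L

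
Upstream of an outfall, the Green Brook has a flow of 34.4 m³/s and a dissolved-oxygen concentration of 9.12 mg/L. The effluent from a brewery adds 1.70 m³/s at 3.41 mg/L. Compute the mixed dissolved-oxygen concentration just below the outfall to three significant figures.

8.85 mg/L

Flow-weighted mixing: C = (Q_r C_r + Q_w C_w)/(Q_r + Q_w)
= (34.4×9.12 + 1.70×3.41)/(34.4 + 1.70) = 319.5/36.10 = 8.851 mg/L.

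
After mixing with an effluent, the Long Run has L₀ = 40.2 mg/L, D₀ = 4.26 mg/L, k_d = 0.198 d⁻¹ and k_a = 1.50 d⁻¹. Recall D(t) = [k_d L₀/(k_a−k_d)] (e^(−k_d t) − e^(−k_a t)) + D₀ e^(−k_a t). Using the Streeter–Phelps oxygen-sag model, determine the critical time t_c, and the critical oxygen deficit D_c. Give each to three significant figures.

t_c ≈ 0.639 d; D_c ≈ 4.68 mg/L

t_c = [1/(k_a−k_d)] ln[(k_a/k_d)(1 − D₀(k_a−k_d)/(k_d L₀))]
= [1/(1.50−0.198)] ln[(1.50/0.198)(1 − 4.26×1.302/(0.198×40.2))]
= (1/1.302) ln[7.576 × 0.3032] = 0.7680 × ln(2.297) = 0.7680 × 0.8315 = 0.6386 d.
L(t_c) = L₀ e^(−k_d t_c) = 40.2 × 0.8812 = 35.43 mg/L, and at the critical point k_a D_c = k_d L, so D_c = (0.198/1.50) × 35.43 = 4.676 mg/L.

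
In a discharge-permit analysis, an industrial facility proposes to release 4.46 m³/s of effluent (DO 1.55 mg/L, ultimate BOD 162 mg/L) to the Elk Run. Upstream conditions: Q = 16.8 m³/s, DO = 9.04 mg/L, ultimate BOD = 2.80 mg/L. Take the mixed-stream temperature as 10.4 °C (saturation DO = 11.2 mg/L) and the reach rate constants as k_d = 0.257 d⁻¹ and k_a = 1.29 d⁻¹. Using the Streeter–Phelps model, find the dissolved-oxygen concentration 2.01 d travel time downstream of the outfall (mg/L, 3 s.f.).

DO ≈ 6.22 mg/L

Mixed DO = (16.8×9.04 + 4.46×1.55)/(16.8+4.46) = 158.8/21.26 = 7.469 mg/L.
Mixed L₀ = (16.8×2.80 + 4.46×162)/(21.26) = 769.6/21.26 = 36.20 mg/L.
Initial deficit D₀ = C_s − DO₀ = 11.2 − 7.469 = 3.731 mg/L.
D(2.01) = [0.257×36.20/(1.29−0.257)](e^(−0.257×2.01) − e^(−1.29×2.01)) + 3.731 e^(−1.29×2.01)
= 9.006 × (0.5966 − 0.07480) + 3.731 × 0.07480 = 4.978 mg/L.
DO = 11.2 − 4.978 = 6.222 mg/L.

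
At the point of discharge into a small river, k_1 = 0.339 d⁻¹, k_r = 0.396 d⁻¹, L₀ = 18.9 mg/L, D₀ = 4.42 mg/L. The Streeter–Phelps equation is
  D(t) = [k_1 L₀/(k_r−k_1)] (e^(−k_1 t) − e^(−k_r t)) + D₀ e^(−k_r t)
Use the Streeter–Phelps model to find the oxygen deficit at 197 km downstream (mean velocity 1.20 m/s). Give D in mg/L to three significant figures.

Travel time t = x/v = 197 km / (1.20 m/s) = 197000 m / 1.20 m/s = 164200 s = 1.900 d.
k_1 L₀/(k_r−k_1) = 0.339×18.9/(0.396−0.339) = 6.407/0.05700 = 112.4 mg/L.
e^(−k_1 t) = e^(−0.339×1.900) = 0.5251; e^(−k_r t) = e^(−0.396×1.900) = 0.4712.
D = 112.4 × (0.5251 − 0.4712) + 4.42 × 0.4712 = 6.059 + 2.083 = 8.142 mg/L.

D ≈ 8.14 mg/L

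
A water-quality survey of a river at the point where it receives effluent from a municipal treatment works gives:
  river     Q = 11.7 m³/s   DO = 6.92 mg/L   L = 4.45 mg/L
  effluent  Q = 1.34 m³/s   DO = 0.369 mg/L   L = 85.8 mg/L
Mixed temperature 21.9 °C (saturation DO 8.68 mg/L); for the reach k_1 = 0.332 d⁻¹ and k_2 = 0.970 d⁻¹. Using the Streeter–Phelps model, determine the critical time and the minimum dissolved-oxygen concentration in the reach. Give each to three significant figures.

Mixed DO = (11.7×6.92 + 1.34×0.369)/(11.7+1.34) = 81.46/13.04 = 6.247 mg/L.
Mixed L₀ = (11.7×4.45 + 1.34×85.8)/(13.04) = 167.0/13.04 = 12.81 mg/L.
Initial deficit D₀ = C_s − DO₀ = 8.68 − 6.247 = 2.433 mg/L.
t_c = (1/0.6380) ln[(0.970/0.332)(1 − 2.433×0.6380/(0.332×12.81))] = 1.567 × ln(1.855) = 0.9686 d.
D_c = (0.332/0.970) × 12.81 × e^(−0.332×0.9686) = 0.3423 × 12.81 × 0.7250 = 3.179 mg/L.
Minimum DO = 8.68 − 3.179 = 5.501 mg/L.

t_c ≈ 0.969 d; minimum DO ≈ 5.50 mg/L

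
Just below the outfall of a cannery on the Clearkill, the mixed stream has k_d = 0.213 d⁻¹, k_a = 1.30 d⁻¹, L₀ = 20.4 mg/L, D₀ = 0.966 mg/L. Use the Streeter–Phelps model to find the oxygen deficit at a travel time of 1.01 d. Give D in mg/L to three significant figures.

D ≈ 2.41 mg/L

k_d L₀/(k_a−k_d) = 0.213×20.4/(1.30−0.213) = 4.345/1.087 = 3.997 mg/L.
e^(−k_d t) = e^(−0.213×1.010) = 0.8064; e^(−k_a t) = e^(−1.30×1.010) = 0.2690.
D = 3.997 × (0.8064 − 0.2690) + 0.966 × 0.2690 = 2.148 + 0.2599 = 2.408 mg/L.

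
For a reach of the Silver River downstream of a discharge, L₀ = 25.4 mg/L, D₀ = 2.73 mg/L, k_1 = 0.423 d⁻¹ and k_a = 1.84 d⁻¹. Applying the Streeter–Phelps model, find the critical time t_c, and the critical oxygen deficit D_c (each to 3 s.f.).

t_c ≈ 0.723 d; D_c ≈ 4.30 mg/L

t_c = [1/(k_a−k_1)] ln[(k_a/k_1)(1 − D₀(k_a−k_1)/(k_1 L₀))]
= [1/(1.84−0.423)] ln[(1.84/0.423)(1 − 2.73×1.417/(0.423×25.4))]
= (1/1.417) ln[4.350 × 0.6400] = 0.7057 × ln(2.784) = 0.7057 × 1.024 = 0.7225 d.
D_c = (k_1/k_a) L₀ e^(−k_1 t_c) = (0.423/1.84) × 25.4 × e^(−0.423×0.7225) = 0.2299 × 25.4 × 0.7367 = 4.302 mg/L.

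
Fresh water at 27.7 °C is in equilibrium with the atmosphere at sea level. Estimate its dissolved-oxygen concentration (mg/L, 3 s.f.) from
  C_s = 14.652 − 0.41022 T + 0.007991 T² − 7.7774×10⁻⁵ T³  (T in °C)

C_s = 14.652 − 0.41022×27.7 + 0.007991×27.7² − 7.7774×10⁻⁵×27.7³ = 7.767 mg/L.

C_s ≈ 7.77 mg/L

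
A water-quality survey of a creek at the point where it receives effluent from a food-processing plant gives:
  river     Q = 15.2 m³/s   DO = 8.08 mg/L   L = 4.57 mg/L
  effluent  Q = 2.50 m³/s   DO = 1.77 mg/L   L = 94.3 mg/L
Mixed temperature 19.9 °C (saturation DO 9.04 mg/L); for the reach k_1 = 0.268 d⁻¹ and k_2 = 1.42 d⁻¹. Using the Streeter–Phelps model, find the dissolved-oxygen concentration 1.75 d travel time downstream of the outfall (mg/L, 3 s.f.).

DO ≈ 6.71 mg/L

Mixed DO = (15.2×8.08 + 2.50×1.77)/(15.2+2.50) = 127.2/17.70 = 7.189 mg/L.
Mixed L₀ = (15.2×4.57 + 2.50×94.3)/(17.70) = 305.2/17.70 = 17.24 mg/L.
Initial deficit D₀ = C_s − DO₀ = 9.04 − 7.189 = 1.851 mg/L.
D(1.75) = [0.268×17.24/(1.42−0.268)](e^(−0.268×1.75) − e^(−1.42×1.75)) + 1.851 e^(−1.42×1.75)
= 4.012 × (0.6256 − 0.08333) + 1.851 × 0.08333 = 2.330 mg/L.
DO = 9.04 − 2.330 = 6.710 mg/L.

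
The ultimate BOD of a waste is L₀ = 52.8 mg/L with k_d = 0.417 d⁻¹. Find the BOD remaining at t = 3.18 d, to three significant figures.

L_t = L₀ e^(−k_d t) = 52.8 × e^(−0.417×3.18) = 52.8 × 0.2655 = 14.02 mg/L.

L ≈ 14.0 mg/L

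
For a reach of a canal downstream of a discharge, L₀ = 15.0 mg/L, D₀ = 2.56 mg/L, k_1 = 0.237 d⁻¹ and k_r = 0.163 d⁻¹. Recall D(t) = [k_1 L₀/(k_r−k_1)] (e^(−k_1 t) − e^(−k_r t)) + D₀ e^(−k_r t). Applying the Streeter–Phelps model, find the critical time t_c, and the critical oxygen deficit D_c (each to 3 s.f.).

t_c ≈ 4.36 d; D_c ≈ 7.77 mg/L

At the critical point dD/dt = 0, so k_1 L₀ e^(−k_1 t) = k_r D. Substituting D(t) from the Streeter–Phelps equation and solving for t gives
t_c = ln[(k_r/k_1)(1 − D₀(k_r−k_1)/(k_1 L₀))] / (k_r−k_1).
Here k_r−k_1 = -0.07400 d⁻¹ and 1 − D₀(k_r−k_1)/(k_1 L₀) = 1 − 2.56×-0.07400/(0.237×15.0) = 1.053, so
t_c = ln(0.6878 × 1.053) / -0.07400 = -0.3224 / -0.07400 = 4.357 d.
L(t_c) = L₀ e^(−k_1 t_c) = 15.0 × 0.3561 = 5.342 mg/L, and at the critical point k_r D_c = k_1 L, so D_c = (0.237/0.163) × 5.342 = 7.767 mg/L.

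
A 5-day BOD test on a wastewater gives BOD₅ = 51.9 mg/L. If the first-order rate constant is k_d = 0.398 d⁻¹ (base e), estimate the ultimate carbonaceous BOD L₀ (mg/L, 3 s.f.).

BOD₅ = L₀(1 − e^(−5k_d)) ⇒ L₀ = BOD₅ / (1 − e^(−5×0.398))
= 51.9 / (1 − 0.1367) = 51.9 / 0.8633 = 60.12 mg/L.

L₀ ≈ 60.1 mg/L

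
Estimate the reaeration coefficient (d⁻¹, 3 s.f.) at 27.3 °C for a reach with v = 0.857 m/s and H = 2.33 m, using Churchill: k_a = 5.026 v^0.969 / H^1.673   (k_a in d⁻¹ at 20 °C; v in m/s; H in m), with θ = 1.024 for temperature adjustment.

k_a(20) = 5.026 × 0.857^0.969 / 2.33^1.673 = 5.026 × 0.8611 / 4.117 = 1.051 d⁻¹.
k_a(27.3) = 1.051 × 1.024^(27.3−20) = 1.051 × 1.189 = 1.250 d⁻¹.

k_a ≈ 1.25 d⁻¹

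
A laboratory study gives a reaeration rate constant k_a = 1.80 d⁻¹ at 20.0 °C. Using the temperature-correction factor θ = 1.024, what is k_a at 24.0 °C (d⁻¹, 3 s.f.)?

k_a(T₂) = k_a(T₁) · θ^(T₂−T₁) = 1.80 × 1.024^(24.0−20.0)
= 1.80 × 1.024^4.00 = 1.80 × 1.100 = 1.979 d⁻¹.

k_a ≈ 1.98 d⁻¹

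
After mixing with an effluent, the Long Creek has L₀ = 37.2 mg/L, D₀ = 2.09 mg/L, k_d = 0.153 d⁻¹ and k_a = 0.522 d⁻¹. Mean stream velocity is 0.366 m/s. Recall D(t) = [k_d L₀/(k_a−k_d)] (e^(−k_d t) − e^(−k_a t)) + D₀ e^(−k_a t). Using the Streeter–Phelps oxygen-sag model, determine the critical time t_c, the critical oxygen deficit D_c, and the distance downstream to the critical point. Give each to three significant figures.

t_c ≈ 2.93 d; D_c ≈ 6.96 mg/L; x_c ≈ 92.7 km

t_c = [1/(k_a−k_d)] ln[(k_a/k_d)(1 − D₀(k_a−k_d)/(k_d L₀))]
= [1/(0.522−0.153)] ln[(0.522/0.153)(1 − 2.09×0.3690/(0.153×37.2))]
= (1/0.3690) ln[3.412 × 0.8645] = 2.710 × ln(2.949) = 2.710 × 1.082 = 2.931 d.
D_c = (k_d/k_a) L₀ e^(−k_d t_c) = (0.153/0.522) × 37.2 × e^(−0.153×2.931) = 0.2931 × 37.2 × 0.6386 = 6.963 mg/L.
x_c = v t_c = 0.366 m/s × 2.931 d × 86400 s/d = 92690 m ≈ 92.7 km.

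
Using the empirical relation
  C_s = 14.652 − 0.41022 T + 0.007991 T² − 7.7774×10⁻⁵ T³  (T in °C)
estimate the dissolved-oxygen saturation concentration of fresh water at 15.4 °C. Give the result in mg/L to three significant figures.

C_s = 14.652 − 0.41022×15.4 + 0.007991×15.4² − 7.7774×10⁻⁵×15.4³ = 9.946 mg/L.

C_s ≈ 9.95 mg/L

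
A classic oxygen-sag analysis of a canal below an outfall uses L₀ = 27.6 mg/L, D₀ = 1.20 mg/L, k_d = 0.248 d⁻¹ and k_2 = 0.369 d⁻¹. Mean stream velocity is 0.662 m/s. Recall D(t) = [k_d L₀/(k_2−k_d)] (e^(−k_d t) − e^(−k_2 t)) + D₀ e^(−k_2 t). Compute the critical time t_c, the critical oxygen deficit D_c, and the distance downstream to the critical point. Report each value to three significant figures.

t_c ≈ 3.11 d; D_c ≈ 8.58 mg/L; x_c ≈ 178 km

t_c = [1/(k_2−k_d)] ln[(k_2/k_d)(1 − D₀(k_2−k_d)/(k_d L₀))]
= [1/(0.369−0.248)] ln[(0.369/0.248)(1 − 1.20×0.1210/(0.248×27.6))]
= (1/0.1210) ln[1.488 × 0.9788] = 8.264 × ln(1.456) = 8.264 × 0.3759 = 3.107 d.
L(t_c) = L₀ e^(−k_d t_c) = 27.6 × 0.4628 = 12.77 mg/L, and at the critical point k_2 D_c = k_d L, so D_c = (0.248/0.369) × 12.77 = 8.584 mg/L.
x_c = v t_c = 0.662 m/s × 3.107 d × 86400 s/d = 177700 m ≈ 178 km.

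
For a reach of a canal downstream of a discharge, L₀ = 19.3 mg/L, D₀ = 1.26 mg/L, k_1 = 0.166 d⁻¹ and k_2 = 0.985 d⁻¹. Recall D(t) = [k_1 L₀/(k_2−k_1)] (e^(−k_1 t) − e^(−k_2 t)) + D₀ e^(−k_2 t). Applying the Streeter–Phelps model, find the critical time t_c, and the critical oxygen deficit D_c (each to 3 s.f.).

At the critical point dD/dt = 0, so k_1 L₀ e^(−k_1 t) = k_2 D. Substituting D(t) from the Streeter–Phelps equation and solving for t gives
t_c = ln[(k_2/k_1)(1 − D₀(k_2−k_1)/(k_1 L₀))] / (k_2−k_1).
Here k_2−k_1 = 0.8190 d⁻¹ and 1 − D₀(k_2−k_1)/(k_1 L₀) = 1 − 1.26×0.8190/(0.166×19.3) = 0.6779, so
t_c = ln(5.934 × 0.6779) / 0.8190 = 1.392 / 0.8190 = 1.700 d.
D_c = (k_1/k_2) L₀ e^(−k_1 t_c) = (0.166/0.985) × 19.3 × e^(−0.166×1.700) = 0.1685 × 19.3 × 0.7542 = 2.453 mg/L.

t_c ≈ 1.70 d; D_c ≈ 2.45 mg/L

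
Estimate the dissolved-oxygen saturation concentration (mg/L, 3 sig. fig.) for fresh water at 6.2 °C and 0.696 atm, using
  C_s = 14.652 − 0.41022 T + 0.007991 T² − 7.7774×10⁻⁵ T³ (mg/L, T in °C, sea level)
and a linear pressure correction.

C_s ≈ 8.63 mg/L

At sea level: C_s = 14.652 − 0.41022×6.2 + 0.007991×6.2² − 7.7774×10⁻⁵×6.2³ = 12.40 mg/L.
Pressure correction: C_s' = 12.40 × 0.696 = 8.629 mg/L.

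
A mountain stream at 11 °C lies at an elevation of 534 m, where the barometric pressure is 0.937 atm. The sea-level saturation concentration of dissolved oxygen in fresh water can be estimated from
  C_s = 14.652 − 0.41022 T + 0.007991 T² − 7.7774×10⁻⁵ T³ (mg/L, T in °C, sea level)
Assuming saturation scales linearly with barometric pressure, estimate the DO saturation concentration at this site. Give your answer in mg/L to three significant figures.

C_s ≈ 10.3 mg/L

At sea level: C_s = 14.652 − 0.41022×11 + 0.007991×11² − 7.7774×10⁻⁵×11³ = 11.00 mg/L.
Pressure correction: C_s' = 11.00 × 0.937 = 10.31 mg/L.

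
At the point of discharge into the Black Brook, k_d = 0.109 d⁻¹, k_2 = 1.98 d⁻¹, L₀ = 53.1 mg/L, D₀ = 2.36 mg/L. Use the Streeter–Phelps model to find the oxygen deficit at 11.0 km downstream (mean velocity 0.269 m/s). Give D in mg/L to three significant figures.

D ≈ 2.65 mg/L

Travel time t = x/v = 11.0 km / (0.269 m/s) = 11000 m / 0.269 m/s = 40890 s = 0.4733 d.
k_d L₀/(k_2−k_d) = 0.109×53.1/(1.98−0.109) = 5.788/1.871 = 3.093 mg/L.
e^(−k_d t) = e^(−0.109×0.4733) = 0.9497; e^(−k_2 t) = e^(−1.98×0.4733) = 0.3918.
D = 3.093 × (0.9497 − 0.3918) + 2.36 × 0.3918 = 1.726 + 0.9245 = 2.651 mg/L.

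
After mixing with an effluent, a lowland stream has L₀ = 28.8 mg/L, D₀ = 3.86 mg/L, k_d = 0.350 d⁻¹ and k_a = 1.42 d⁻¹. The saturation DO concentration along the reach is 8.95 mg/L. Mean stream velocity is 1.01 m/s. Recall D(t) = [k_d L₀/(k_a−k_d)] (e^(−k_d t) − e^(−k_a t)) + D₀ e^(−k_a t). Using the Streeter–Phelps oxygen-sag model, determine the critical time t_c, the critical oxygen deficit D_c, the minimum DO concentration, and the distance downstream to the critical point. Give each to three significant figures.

t_c ≈ 0.816 d; D_c ≈ 5.33 mg/L; min DO ≈ 3.62 mg/L; x_c ≈ 71.2 km

t_c = [1/(k_a−k_d)] ln[(k_a/k_d)(1 − D₀(k_a−k_d)/(k_d L₀))]
= [1/(1.42−0.350)] ln[(1.42/0.350)(1 − 3.86×1.070/(0.350×28.8))]
= (1/1.070) ln[4.057 × 0.5903] = 0.9346 × ln(2.395) = 0.9346 × 0.8733 = 0.8162 d.
L(t_c) = L₀ e^(−k_d t_c) = 28.8 × 0.7515 = 21.64 mg/L, and at the critical point k_a D_c = k_d L, so D_c = (0.350/1.42) × 21.64 = 5.335 mg/L.
Minimum DO = C_s − D_c = 8.95 − 5.335 = 3.615 mg/L.
x_c = v t_c = 1.01 m/s × 0.8162 d × 86400 s/d = 71220 m ≈ 71.2 km.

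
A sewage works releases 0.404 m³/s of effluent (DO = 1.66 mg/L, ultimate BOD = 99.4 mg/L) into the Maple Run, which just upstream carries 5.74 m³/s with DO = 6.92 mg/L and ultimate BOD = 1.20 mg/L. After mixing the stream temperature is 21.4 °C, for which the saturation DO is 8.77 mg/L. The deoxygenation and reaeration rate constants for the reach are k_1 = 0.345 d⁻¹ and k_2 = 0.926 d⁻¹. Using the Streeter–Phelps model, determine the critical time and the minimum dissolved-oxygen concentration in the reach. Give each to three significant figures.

Mixed DO = (5.74×6.92 + 0.404×1.66)/(5.74+0.404) = 40.39/6.144 = 6.574 mg/L.
Mixed L₀ = (5.74×1.20 + 0.404×99.4)/(6.144) = 47.05/6.144 = 7.657 mg/L.
Initial deficit D₀ = C_s − DO₀ = 8.77 − 6.574 = 2.196 mg/L.
t_c = (1/0.5810) ln[(0.926/0.345)(1 − 2.196×0.5810/(0.345×7.657))] = 1.721 × ln(1.388) = 0.5641 d.
D_c = (0.345/0.926) × 7.657 × e^(−0.345×0.5641) = 0.3726 × 7.657 × 0.8232 = 2.348 mg/L.
Minimum DO = 8.77 − 2.348 = 6.422 mg/L.

t_c ≈ 0.564 d; minimum DO ≈ 6.42 mg/L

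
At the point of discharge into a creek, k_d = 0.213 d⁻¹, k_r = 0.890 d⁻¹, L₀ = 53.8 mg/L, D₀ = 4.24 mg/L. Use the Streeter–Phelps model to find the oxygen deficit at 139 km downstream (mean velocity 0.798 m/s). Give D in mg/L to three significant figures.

D ≈ 8.91 mg/L

Travel time t = x/v = 139 km / (0.798 m/s) = 139000 m / 0.798 m/s = 174200 s = 2.016 d.
k_d L₀/(k_r−k_d) = 0.213×53.8/(0.890−0.213) = 11.46/0.6770 = 16.93 mg/L.
e^(−k_d t) = e^(−0.213×2.016) = 0.6509; e^(−k_r t) = e^(−0.890×2.016) = 0.1662.
D = 16.93 × (0.6509 − 0.1662) + 4.24 × 0.1662 = 8.203 + 0.7049 = 8.908 mg/L.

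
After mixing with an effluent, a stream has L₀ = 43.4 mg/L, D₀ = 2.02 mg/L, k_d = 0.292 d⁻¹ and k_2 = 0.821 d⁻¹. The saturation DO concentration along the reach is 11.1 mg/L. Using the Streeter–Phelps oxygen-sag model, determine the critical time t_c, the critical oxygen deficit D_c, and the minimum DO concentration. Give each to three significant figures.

With k_2/k_d = 2.812 and 1 − D₀(k_2−k_d)/(k_d L₀) = 0.9157,
t_c = ln(2.812 × 0.9157) / (0.821 − 0.292) = ln(2.575) / 0.5290 = 0.9457/0.5290 = 1.788 d.
L(t_c) = L₀ e^(−k_d t_c) = 43.4 × 0.5933 = 25.75 mg/L, and at the critical point k_2 D_c = k_d L, so D_c = (0.292/0.821) × 25.75 = 9.159 mg/L.
Minimum DO = C_s − D_c = 11.1 − 9.159 = 1.941 mg/L.

t_c ≈ 1.79 d; D_c ≈ 9.16 mg/L; min DO ≈ 1.94 mg/L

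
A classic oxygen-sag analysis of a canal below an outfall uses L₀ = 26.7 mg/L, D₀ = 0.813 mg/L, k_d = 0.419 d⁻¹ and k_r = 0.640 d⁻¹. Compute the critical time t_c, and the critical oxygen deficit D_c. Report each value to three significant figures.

t_c = [1/(k_r−k_d)] ln[(k_r/k_d)(1 − D₀(k_r−k_d)/(k_d L₀))]
= [1/(0.640−0.419)] ln[(0.640/0.419)(1 − 0.813×0.2210/(0.419×26.7))]
= (1/0.2210) ln[1.527 × 0.9839] = 4.525 × ln(1.503) = 4.525 × 0.4074 = 1.843 d.
L(t_c) = L₀ e^(−k_d t_c) = 26.7 × 0.4619 = 12.33 mg/L, and at the critical point k_r D_c = k_d L, so D_c = (0.419/0.640) × 12.33 = 8.074 mg/L.

t_c ≈ 1.84 d; D_c ≈ 8.07 mg/L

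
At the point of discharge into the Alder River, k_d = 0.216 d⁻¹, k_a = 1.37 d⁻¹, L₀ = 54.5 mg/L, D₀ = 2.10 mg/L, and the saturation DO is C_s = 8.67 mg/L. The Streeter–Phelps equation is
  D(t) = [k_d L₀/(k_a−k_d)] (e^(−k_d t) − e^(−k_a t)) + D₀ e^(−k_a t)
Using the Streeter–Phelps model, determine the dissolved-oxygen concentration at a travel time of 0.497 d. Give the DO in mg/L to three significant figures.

k_d L₀/(k_a−k_d) = 0.216×54.5/(1.37−0.216) = 11.77/1.154 = 10.20 mg/L.
e^(−k_d t) = e^(−0.216×0.4970) = 0.8982; e^(−k_a t) = e^(−1.37×0.4970) = 0.5062.
D = 10.20 × (0.8982 − 0.5062) + 2.10 × 0.5062 = 3.999 + 1.063 = 5.062 mg/L.
DO = C_s − D = 8.67 − 5.062 = 3.608 mg/L.

DO ≈ 3.61 mg/L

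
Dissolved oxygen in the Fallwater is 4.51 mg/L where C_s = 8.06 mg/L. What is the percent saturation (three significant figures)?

56.0 % saturation

% saturation = C/C_s × 100 = 4.51/8.06 × 100 = 56.0 %.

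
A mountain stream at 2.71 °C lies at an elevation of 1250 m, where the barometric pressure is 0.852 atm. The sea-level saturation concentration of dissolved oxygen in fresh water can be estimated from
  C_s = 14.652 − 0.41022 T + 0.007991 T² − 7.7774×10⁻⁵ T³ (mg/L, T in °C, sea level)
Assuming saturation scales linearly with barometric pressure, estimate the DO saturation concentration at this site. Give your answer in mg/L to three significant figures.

At sea level: C_s = 14.652 − 0.41022×2.71 + 0.007991×2.71² − 7.7774×10⁻⁵×2.71³ = 13.60 mg/L.
Pressure correction: C_s' = 13.60 × 0.852 = 11.59 mg/L.

C_s ≈ 11.6 mg/L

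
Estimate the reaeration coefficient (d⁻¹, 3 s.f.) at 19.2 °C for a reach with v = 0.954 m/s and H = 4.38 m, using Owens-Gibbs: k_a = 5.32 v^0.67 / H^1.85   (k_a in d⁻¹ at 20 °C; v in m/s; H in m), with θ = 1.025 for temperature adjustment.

k_a ≈ 0.329 d⁻¹

k_a(20) = 5.32 × 0.954^0.67 / 4.38^1.85 = 5.32 × 0.9689 / 15.37 = 0.3353 d⁻¹.
k_a(19.2) = 0.3353 × 1.025^(19.2−20) = 0.3353 × 0.9804 = 0.3288 d⁻¹.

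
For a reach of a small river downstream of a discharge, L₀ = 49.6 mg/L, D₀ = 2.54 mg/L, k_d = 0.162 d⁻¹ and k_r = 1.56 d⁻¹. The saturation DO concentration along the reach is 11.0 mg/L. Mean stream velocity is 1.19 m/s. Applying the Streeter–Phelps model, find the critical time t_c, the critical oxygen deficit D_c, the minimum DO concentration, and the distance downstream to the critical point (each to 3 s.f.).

With k_r/k_d = 9.630 and 1 − D₀(k_r−k_d)/(k_d L₀) = 0.5581,
t_c = ln(9.630 × 0.5581) / (1.56 − 0.162) = ln(5.374) / 1.398 = 1.682/1.398 = 1.203 d.
D_c = (k_d/k_r) L₀ e^(−k_d t_c) = (0.162/1.56) × 49.6 × e^(−0.162×1.203) = 0.1038 × 49.6 × 0.8229 = 4.239 mg/L.
Minimum DO = C_s − D_c = 11.0 − 4.239 = 6.761 mg/L.
x_c = v t_c = 1.19 m/s × 1.203 d × 86400 s/d = 123700 m ≈ 124 km.

t_c ≈ 1.20 d; D_c ≈ 4.24 mg/L; min DO ≈ 6.76 mg/L; x_c ≈ 124 km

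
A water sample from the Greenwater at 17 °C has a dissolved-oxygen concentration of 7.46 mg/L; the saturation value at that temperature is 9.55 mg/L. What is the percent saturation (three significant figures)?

78.1 % saturation

% saturation = C/C_s × 100 = 7.46/9.55 × 100 = 78.1 %.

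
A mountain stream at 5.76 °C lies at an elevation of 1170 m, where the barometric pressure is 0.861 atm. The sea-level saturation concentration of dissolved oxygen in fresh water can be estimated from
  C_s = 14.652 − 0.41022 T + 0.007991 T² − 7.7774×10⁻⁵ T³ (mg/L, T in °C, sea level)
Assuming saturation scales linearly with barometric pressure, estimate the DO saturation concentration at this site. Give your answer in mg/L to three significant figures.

At sea level: C_s = 14.652 − 0.41022×5.76 + 0.007991×5.76² − 7.7774×10⁻⁵×5.76³ = 12.54 mg/L.
Pressure correction: C_s' = 12.54 × 0.861 = 10.80 mg/L.

C_s ≈ 10.8 mg/L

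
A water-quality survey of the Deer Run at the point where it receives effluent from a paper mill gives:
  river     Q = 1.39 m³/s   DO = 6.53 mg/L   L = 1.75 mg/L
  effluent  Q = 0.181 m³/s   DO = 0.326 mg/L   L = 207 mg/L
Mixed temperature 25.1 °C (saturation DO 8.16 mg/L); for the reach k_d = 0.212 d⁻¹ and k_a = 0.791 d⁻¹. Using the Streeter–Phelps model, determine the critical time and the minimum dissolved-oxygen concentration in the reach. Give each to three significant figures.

t_c ≈ 1.77 d; minimum DO ≈ 3.49 mg/L

Mixed DO = (1.39×6.53 + 0.181×0.326)/(1.39+0.181) = 9.136/1.571 = 5.815 mg/L.
Mixed L₀ = (1.39×1.75 + 0.181×207)/(1.571) = 39.90/1.571 = 25.40 mg/L.
Initial deficit D₀ = C_s − DO₀ = 8.16 − 5.815 = 2.345 mg/L.
t_c = (1/0.5790) ln[(0.791/0.212)(1 − 2.345×0.5790/(0.212×25.40))] = 1.727 × ln(2.790) = 1.772 d.
D_c = (0.212/0.791) × 25.40 × e^(−0.212×1.772) = 0.2680 × 25.40 × 0.6868 = 4.675 mg/L.
Minimum DO = 8.16 − 4.675 = 3.485 mg/L.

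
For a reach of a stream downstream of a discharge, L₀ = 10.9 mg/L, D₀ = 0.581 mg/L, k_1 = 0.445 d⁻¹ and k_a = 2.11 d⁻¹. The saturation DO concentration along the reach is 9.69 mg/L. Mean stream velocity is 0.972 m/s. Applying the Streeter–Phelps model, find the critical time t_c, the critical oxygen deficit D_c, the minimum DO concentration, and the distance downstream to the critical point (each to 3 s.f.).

t_c ≈ 0.801 d; D_c ≈ 1.61 mg/L; min DO ≈ 8.08 mg/L; x_c ≈ 67.3 km

At the critical point dD/dt = 0, so k_1 L₀ e^(−k_1 t) = k_a D. Substituting D(t) from the Streeter–Phelps equation and solving for t gives
t_c = ln[(k_a/k_1)(1 − D₀(k_a−k_1)/(k_1 L₀))] / (k_a−k_1).
Here k_a−k_1 = 1.665 d⁻¹ and 1 − D₀(k_a−k_1)/(k_1 L₀) = 1 − 0.581×1.665/(0.445×10.9) = 0.8006, so
t_c = ln(4.742 × 0.8006) / 1.665 = 1.334 / 1.665 = 0.8012 d.
L(t_c) = L₀ e^(−k_1 t_c) = 10.9 × 0.7001 = 7.631 mg/L, and at the critical point k_a D_c = k_1 L, so D_c = (0.445/2.11) × 7.631 = 1.609 mg/L.
Minimum DO = C_s − D_c = 9.69 − 1.609 = 8.081 mg/L.
x_c = v t_c = 0.972 m/s × 0.8012 d × 86400 s/d = 67280 m ≈ 67.3 km.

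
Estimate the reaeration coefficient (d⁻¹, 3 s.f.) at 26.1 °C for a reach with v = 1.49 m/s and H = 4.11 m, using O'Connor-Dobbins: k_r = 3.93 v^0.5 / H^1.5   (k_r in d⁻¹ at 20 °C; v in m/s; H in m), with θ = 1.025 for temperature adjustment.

k_r ≈ 0.669 d⁻¹

k_r(20) = 3.93 × 1.49^0.5 / 4.11^1.5 = 3.93 × 1.221 / 8.332 = 0.5757 d⁻¹.
k_r(26.1) = 0.5757 × 1.025^(26.1−20) = 0.5757 × 1.163 = 0.6693 d⁻¹.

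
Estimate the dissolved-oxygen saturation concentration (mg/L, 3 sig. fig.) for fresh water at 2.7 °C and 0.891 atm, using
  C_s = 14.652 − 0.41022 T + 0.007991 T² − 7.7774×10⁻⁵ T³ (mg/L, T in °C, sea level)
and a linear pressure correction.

At sea level: C_s = 14.652 − 0.41022×2.7 + 0.007991×2.7² − 7.7774×10⁻⁵×2.7³ = 13.60 mg/L.
Pressure correction: C_s' = 13.60 × 0.891 = 12.12 mg/L.

C_s ≈ 12.1 mg/L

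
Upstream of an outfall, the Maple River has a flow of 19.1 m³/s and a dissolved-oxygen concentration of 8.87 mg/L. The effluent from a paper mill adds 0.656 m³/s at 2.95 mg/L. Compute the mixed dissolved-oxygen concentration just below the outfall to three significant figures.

8.67 mg/L

Flow-weighted mixing: C = (Q_r C_r + Q_w C_w)/(Q_r + Q_w)
= (19.1×8.87 + 0.656×2.95)/(19.1 + 0.656) = 171.4/19.76 = 8.673 mg/L.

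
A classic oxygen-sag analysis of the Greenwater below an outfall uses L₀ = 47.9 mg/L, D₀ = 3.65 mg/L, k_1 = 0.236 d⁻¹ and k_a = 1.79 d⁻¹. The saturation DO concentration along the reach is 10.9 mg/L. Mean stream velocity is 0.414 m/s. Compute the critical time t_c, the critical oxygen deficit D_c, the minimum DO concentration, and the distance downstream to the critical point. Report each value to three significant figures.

With k_a/k_1 = 7.585 and 1 − D₀(k_a−k_1)/(k_1 L₀) = 0.4982,
t_c = ln(7.585 × 0.4982) / (1.79 − 0.236) = ln(3.779) / 1.554 = 1.329/1.554 = 0.8555 d.
D_c = (k_1/k_a) L₀ e^(−k_1 t_c) = (0.236/1.79) × 47.9 × e^(−0.236×0.8555) = 0.1318 × 47.9 × 0.8172 = 5.161 mg/L.
Minimum DO = C_s − D_c = 10.9 − 5.161 = 5.739 mg/L.
x_c = v t_c = 0.414 m/s × 0.8555 d × 86400 s/d = 30600 m ≈ 30.6 km.

t_c ≈ 0.856 d; D_c ≈ 5.16 mg/L; min DO ≈ 5.74 mg/L; x_c ≈ 30.6 km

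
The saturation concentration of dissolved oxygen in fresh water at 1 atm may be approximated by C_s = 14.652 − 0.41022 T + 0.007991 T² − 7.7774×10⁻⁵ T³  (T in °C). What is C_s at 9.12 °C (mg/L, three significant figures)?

C_s ≈ 11.5 mg/L

C_s = 14.652 − 0.41022×9.12 + 0.007991×9.12² − 7.7774×10⁻⁵×9.12³ = 11.52 mg/L.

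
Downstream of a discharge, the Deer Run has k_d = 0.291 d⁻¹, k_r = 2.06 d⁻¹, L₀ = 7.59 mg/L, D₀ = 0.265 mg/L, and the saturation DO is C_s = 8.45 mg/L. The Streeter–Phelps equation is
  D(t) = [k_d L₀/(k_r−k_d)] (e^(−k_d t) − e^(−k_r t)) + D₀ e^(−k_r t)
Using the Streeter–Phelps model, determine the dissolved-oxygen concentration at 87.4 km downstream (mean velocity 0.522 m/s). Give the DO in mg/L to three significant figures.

Travel time t = x/v = 87.4 km / (0.522 m/s) = 87400 m / 0.522 m/s = 167400 s = 1.938 d.
k_d L₀/(k_r−k_d) = 0.291×7.59/(2.06−0.291) = 2.209/1.769 = 1.249 mg/L.
e^(−k_d t) = e^(−0.291×1.938) = 0.5690; e^(−k_r t) = e^(−2.06×1.938) = 0.01846.
D = 1.249 × (0.5690 − 0.01846) + 0.265 × 0.01846 = 0.6873 + 0.004892 = 0.6922 mg/L.
DO = C_s − D = 8.45 − 0.6922 = 7.758 mg/L.

DO ≈ 7.76 mg/L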